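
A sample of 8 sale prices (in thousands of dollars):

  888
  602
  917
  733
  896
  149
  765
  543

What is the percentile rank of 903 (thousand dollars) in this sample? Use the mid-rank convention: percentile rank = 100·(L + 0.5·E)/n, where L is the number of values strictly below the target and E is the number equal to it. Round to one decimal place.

Sorted: 149, 543, 602, 733, 765, 888, 896, 917.
Count below 903: L = 7; count equal: E = 0; n = 8.
Percentile rank = 100·(7 + 0.5·0)/8 = 100·7/8 = 87.5.

87.5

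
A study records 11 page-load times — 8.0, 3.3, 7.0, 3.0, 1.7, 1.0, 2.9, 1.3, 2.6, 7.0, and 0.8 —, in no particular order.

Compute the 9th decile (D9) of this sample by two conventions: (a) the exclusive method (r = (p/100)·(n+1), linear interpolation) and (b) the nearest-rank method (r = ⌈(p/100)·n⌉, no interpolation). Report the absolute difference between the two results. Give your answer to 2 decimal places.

0.80

Sorted: 0.8, 1.0, 1.3, 1.7, 2.6, 2.9, 3.0, 3.3, 7.0, 7.0, 8.0.
n = 11.
(a) r = 10.8; between ranks 10 (7.0) and 11 (8.0): 7.8.
(b) the nearest-rank method: rank 10 → 7.
|7.8 − 7| = 0.8.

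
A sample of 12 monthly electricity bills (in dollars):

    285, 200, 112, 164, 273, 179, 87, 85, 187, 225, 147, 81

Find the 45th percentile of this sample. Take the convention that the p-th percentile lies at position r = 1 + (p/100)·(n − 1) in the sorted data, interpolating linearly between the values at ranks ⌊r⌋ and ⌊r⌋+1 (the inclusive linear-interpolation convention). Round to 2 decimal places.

Sorted: 81, 85, 87, 112, 147, 164, 179, 187, 200, 225, 273, 285.
n = 12.
r = 1 + (45/100)·(12 − 1) = 1 + 4.95 = 5.95.
Rank 5 is 147 and rank 6 is 164.
Interpolate: 147 + 0.95·(164 − 147) = 147 + 0.95·17 = 163.15.

163.15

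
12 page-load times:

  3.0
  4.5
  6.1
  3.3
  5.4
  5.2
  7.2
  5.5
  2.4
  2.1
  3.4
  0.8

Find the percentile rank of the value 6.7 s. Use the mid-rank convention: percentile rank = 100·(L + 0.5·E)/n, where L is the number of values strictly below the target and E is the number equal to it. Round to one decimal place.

Sorted: 0.8, 2.1, 2.4, 3.0, 3.3, 3.4, 4.5, 5.2, 5.4, 5.5, 6.1, 7.2.
Count below 6.7: L = 11; count equal: E = 0; n = 12.
Percentile rank = 100·(11 + 0.5·0)/12 = 100·11/12 = 91.67.

91.7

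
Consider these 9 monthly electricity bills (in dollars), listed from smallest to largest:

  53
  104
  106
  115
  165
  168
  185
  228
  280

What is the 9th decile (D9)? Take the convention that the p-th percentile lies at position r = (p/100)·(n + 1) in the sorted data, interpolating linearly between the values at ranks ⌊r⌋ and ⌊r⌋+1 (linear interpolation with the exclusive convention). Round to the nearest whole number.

280

n = 9.
r = (90/100)·(9 + 1) = 9.
r is an integer, so P90 is the value at rank 9: 280.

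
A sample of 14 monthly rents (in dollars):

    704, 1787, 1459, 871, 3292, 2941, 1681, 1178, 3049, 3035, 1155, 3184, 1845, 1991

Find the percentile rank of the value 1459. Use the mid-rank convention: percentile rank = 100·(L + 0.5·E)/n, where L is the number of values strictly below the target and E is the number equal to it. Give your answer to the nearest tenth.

Sorted: 704, 871, 1155, 1178, 1459, 1681, 1787, 1845, 1991, 2941, 3035, 3049, 3184, 3292.
Count below 1459: L = 4; count equal: E = 1; n = 14.
Percentile rank = 100·(4 + 0.5·1)/14 = 100·4.5/14 = 32.14.

32.1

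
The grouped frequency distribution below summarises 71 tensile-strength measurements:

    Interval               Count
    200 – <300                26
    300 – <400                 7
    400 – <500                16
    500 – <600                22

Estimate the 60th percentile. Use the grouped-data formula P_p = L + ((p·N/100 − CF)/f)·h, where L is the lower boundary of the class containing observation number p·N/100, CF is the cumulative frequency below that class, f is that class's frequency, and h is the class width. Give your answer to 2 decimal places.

460.00

N = 71; target position k = 60/100 · 71 = 42.6.
Cumulative frequencies: 26, 33, 49, 71.
Observation 42.6 falls in the class 400 – <500.
L = 400, CF = 33, f = 16, h = 100.
P60 = 400 + ((42.6 − 33)/16)·100 = 400 + 60 = 460.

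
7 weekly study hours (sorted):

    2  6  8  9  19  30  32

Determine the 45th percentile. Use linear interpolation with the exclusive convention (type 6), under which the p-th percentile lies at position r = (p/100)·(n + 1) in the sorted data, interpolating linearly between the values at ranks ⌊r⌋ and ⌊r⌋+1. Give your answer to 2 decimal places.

8.60

n = 7.
r = (45/100)·(7 + 1) = 3.6.
Rank 3 is 8 and rank 4 is 9.
Interpolate: 8 + 0.6·(9 − 8) = 8 + 0.6·1 = 8.6.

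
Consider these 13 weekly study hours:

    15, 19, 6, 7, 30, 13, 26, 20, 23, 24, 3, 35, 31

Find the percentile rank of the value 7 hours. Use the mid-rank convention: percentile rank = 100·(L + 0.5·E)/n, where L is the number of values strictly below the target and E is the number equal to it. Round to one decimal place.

Sorted: 3, 6, 7, 13, 15, 19, 20, 23, 24, 26, 30, 31, 35.
Count below 7: L = 2; count equal: E = 1; n = 13.
Percentile rank = 100·(2 + 0.5·1)/13 = 100·2.5/13 = 19.23.

19.2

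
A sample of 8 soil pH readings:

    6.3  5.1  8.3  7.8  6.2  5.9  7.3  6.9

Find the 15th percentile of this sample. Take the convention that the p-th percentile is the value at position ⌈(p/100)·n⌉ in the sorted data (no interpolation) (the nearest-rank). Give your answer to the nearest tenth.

5.9

Sorted: 5.1, 5.9, 6.2, 6.3, 6.9, 7.3, 7.8, 8.3.
n = 8.
Position = ⌈15/100 · 8⌉ = ⌈1.2⌉ = 2.
The value at rank 2 is 5.9.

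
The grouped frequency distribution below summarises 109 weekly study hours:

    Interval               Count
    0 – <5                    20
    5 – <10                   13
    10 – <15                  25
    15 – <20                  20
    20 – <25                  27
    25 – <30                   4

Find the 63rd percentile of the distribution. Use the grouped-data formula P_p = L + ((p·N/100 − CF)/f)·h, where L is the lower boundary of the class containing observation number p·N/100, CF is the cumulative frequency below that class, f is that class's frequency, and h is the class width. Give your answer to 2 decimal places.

N = 109; target position k = 63/100 · 109 = 68.67.
Cumulative frequencies: 20, 33, 58, 78, 105, 109.
Observation 68.67 falls in the class 15 – <20.
L = 15, CF = 58, f = 20, h = 5.
P63 = 15 + ((68.67 − 58)/20)·5 = 15 + 2.6675 = 17.6675.

17.67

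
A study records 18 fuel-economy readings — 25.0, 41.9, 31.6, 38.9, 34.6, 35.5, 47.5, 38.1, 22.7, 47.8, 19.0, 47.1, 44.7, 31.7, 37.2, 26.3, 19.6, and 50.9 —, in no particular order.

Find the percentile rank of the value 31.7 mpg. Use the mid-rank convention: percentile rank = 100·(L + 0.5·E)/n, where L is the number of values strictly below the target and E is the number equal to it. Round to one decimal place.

Sorted: 19.0, 19.6, 22.7, 25.0, 26.3, 31.6, 31.7, 34.6, 35.5, 37.2, 38.1, 38.9, 41.9, 44.7, 47.1, 47.5, 47.8, 50.9.
Count below 31.7: L = 6; count equal: E = 1; n = 18.
Percentile rank = 100·(6 + 0.5·1)/18 = 100·6.5/18 = 36.11.

36.1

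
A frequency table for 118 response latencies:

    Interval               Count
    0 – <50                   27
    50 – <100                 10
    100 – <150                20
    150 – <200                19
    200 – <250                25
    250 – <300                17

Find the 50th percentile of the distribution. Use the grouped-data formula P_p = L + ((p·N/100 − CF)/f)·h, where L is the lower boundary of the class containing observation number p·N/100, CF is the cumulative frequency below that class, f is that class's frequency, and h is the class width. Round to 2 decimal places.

N = 118; target position k = 50/100 · 118 = 59.
Cumulative frequencies: 27, 37, 57, 76, 101, 118.
Observation 59 falls in the class 150 – <200.
L = 150, CF = 57, f = 19, h = 50.
P50 = 150 + ((59 − 57)/19)·50 = 150 + 5.26316 = 155.263.

155.26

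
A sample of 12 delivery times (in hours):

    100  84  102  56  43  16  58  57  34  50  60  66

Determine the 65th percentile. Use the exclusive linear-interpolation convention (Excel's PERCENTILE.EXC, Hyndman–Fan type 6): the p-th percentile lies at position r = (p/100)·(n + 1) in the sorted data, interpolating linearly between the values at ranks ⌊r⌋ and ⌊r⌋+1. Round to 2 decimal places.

62.70

Sorted: 16, 34, 43, 50, 56, 57, 58, 60, 66, 84, 100, 102.
n = 12.
r = (65/100)·(12 + 1) = 8.45.
Rank 8 is 60 and rank 9 is 66.
Interpolate: 60 + 0.45·(66 − 60) = 60 + 0.45·6 = 62.7.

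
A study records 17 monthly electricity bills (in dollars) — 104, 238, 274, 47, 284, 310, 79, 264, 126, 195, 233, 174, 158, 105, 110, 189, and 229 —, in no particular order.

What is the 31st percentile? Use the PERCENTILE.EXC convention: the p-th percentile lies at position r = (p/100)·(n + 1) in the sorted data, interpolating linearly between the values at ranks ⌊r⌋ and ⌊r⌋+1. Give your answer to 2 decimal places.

119.28

Sorted: 47, 79, 104, 105, 110, 126, 158, 174, 189, 195, 229, 233, 238, 264, 274, 284, 310.
n = 17.
r = (31/100)·(17 + 1) = 5.58.
Rank 5 is 110 and rank 6 is 126.
Interpolate: 110 + 0.58·(126 − 110) = 110 + 0.58·16 = 119.28.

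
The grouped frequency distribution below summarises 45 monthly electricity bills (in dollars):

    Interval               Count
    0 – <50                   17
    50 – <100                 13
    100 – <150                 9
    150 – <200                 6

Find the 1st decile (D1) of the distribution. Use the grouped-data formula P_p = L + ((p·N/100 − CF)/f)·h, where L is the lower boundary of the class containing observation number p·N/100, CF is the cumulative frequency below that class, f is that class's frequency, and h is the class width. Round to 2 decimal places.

13.24

N = 45; target position k = 10/100 · 45 = 4.5.
Cumulative frequencies: 17, 30, 39, 45.
Observation 4.5 falls in the class 0 – <50.
L = 0, CF = 0, f = 17, h = 50.
P10 = 0 + ((4.5 − 0)/17)·50 = 0 + 13.2353 = 13.2353.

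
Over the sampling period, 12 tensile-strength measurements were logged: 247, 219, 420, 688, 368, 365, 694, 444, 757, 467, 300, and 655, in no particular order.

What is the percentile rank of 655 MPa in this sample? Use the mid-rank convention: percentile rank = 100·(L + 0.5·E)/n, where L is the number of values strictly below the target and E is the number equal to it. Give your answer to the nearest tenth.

Sorted: 219, 247, 300, 365, 368, 420, 444, 467, 655, 688, 694, 757.
Count below 655: L = 8; count equal: E = 1; n = 12.
Percentile rank = 100·(8 + 0.5·1)/12 = 100·8.5/12 = 70.83.

70.8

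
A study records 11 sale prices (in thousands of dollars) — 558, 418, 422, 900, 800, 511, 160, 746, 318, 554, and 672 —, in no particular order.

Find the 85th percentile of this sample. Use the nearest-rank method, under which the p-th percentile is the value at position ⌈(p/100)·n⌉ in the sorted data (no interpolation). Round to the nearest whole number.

Sorted: 160, 318, 418, 422, 511, 554, 558, 672, 746, 800, 900.
n = 11.
Position = ⌈85/100 · 11⌉ = ⌈9.35⌉ = 10.
The value at rank 10 is 800.

800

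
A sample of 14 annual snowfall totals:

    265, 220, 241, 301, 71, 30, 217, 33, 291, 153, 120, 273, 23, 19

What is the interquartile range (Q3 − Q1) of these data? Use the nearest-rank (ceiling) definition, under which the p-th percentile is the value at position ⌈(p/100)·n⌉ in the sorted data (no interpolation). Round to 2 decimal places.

232.00

Sorted: 19, 23, 30, 33, 71, 120, 153, 217, 220, 241, 265, 273, 291, 301.
n = 14.
P25: rank ⌈25/100·14⌉ = 4 → 33.
P75: rank ⌈75/100·14⌉ = 11 → 265.
Difference: 265 − 33 = 232.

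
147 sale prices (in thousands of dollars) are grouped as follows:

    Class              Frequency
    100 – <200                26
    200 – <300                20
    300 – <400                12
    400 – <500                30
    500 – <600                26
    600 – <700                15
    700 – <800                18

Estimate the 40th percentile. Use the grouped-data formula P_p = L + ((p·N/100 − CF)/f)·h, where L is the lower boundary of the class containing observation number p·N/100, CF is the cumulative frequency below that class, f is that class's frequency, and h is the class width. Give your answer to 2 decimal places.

N = 147; target position k = 40/100 · 147 = 58.8.
Cumulative frequencies: 26, 46, 58, 88, 114, 129, 147.
Observation 58.8 falls in the class 400 – <500.
L = 400, CF = 58, f = 30, h = 100.
P40 = 400 + ((58.8 − 58)/30)·100 = 400 + 2.66667 = 402.667.

402.67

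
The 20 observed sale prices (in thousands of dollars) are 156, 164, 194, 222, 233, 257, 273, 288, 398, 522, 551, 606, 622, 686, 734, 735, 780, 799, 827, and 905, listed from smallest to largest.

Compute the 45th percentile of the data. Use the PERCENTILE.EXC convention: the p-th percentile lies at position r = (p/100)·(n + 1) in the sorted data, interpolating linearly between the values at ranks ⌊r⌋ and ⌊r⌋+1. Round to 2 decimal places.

n = 20.
r = (45/100)·(20 + 1) = 9.45.
Rank 9 is 398 and rank 10 is 522.
Interpolate: 398 + 0.45·(522 − 398) = 398 + 0.45·124 = 453.8.

453.80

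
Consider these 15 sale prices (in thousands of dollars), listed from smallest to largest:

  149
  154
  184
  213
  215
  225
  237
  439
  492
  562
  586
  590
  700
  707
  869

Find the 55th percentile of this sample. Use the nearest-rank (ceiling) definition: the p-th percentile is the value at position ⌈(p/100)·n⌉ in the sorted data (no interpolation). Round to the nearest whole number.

492

n = 15.
Position = ⌈55/100 · 15⌉ = ⌈8.25⌉ = 9.
The value at rank 9 is 492.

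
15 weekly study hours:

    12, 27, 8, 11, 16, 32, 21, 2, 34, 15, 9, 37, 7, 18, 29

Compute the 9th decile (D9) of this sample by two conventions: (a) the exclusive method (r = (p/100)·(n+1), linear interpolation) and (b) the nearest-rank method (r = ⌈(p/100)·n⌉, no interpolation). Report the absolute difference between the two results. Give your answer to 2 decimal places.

1.20

Sorted: 2, 7, 8, 9, 11, 12, 15, 16, 18, 21, 27, 29, 32, 34, 37.
n = 15.
(a) r = 14.4; between ranks 14 (34) and 15 (37): 35.2.
(b) the nearest-rank method: rank 14 → 34.
|35.2 − 34| = 1.2.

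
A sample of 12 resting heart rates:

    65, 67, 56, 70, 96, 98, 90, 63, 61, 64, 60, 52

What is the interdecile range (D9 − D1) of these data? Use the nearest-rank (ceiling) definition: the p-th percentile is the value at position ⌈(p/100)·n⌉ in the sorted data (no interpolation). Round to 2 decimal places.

40.00

Sorted: 52, 56, 60, 61, 63, 64, 65, 67, 70, 90, 96, 98.
n = 12.
P10: rank ⌈10/100·12⌉ = 2 → 56.
P90: rank ⌈90/100·12⌉ = 11 → 96.
Difference: 96 − 56 = 40.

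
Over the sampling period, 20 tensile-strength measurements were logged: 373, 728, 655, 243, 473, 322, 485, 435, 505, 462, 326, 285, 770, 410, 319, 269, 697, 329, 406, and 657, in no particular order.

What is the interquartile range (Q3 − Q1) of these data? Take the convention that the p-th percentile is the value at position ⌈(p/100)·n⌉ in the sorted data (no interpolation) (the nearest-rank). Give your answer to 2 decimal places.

Sorted: 243, 269, 285, 319, 322, 326, 329, 373, 406, 410, 435, 462, 473, 485, 505, 655, 657, 697, 728, 770.
n = 20.
P25: rank ⌈25/100·20⌉ = 5 → 322.
P75: rank ⌈75/100·20⌉ = 15 → 505.
Difference: 505 − 322 = 183.

183.00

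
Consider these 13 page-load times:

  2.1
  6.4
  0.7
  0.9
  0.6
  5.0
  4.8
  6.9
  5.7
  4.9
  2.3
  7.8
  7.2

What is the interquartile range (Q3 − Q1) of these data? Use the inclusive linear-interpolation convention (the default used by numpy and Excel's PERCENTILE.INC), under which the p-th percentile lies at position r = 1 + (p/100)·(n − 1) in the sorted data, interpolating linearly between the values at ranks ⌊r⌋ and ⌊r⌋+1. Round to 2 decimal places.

4.30

Sorted: 0.6, 0.7, 0.9, 2.1, 2.3, 4.8, 4.9, 5.0, 5.7, 6.4, 6.9, 7.2, 7.8.
n = 13.
P25: r = 4 (integer) → 2.1.
P75: r = 10 (integer) → 6.4.
Difference: 6.4 − 2.1 = 4.3.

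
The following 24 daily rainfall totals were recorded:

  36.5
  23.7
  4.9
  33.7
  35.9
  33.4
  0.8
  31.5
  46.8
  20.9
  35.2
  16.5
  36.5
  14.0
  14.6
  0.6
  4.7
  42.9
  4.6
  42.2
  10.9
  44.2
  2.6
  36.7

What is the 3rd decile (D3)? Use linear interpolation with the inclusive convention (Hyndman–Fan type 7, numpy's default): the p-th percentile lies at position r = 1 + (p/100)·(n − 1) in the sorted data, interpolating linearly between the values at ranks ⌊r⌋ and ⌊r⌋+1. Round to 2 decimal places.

13.69

Sorted: 0.6, 0.8, 2.6, 4.6, 4.7, 4.9, 10.9, 14.0, 14.6, 16.5, 20.9, 23.7, 31.5, 33.4, 33.7, 35.2, 35.9, 36.5, 36.5, 36.7, 42.2, 42.9, 44.2, 46.8.
n = 24.
r = 1 + (30/100)·(24 − 1) = 1 + 6.9 = 7.9.
Rank 7 is 10.9 and rank 8 is 14.0.
Interpolate: 10.9 + 0.9·(14.0 − 10.9) = 10.9 + 0.9·3.1 = 13.69.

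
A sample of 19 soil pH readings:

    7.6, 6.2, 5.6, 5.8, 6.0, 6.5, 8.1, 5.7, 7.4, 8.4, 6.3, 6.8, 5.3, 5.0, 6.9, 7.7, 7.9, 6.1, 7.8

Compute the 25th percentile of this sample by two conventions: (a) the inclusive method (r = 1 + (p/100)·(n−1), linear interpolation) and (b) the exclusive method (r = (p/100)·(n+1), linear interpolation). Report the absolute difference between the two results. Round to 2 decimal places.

0.10

Sorted: 5.0, 5.3, 5.6, 5.7, 5.8, 6.0, 6.1, 6.2, 6.3, 6.5, 6.8, 6.9, 7.4, 7.6, 7.7, 7.8, 7.9, 8.1, 8.4.
n = 19.
(a) r = 5.5; between ranks 5 (5.8) and 6 (6.0): 5.9.
(b) r = 5 → value at rank 5 = 5.8.
|5.9 − 5.8| = 0.1.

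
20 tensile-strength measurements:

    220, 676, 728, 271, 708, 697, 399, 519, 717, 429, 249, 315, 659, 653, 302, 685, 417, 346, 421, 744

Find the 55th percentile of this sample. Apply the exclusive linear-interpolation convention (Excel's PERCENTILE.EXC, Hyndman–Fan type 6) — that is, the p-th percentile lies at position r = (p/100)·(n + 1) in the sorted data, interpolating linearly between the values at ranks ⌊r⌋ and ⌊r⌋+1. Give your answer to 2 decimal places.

592.70

Sorted: 220, 249, 271, 302, 315, 346, 399, 417, 421, 429, 519, 653, 659, 676, 685, 697, 708, 717, 728, 744.
n = 20.
r = (55/100)·(20 + 1) = 11.55.
Rank 11 is 519 and rank 12 is 653.
Interpolate: 519 + 0.55·(653 − 519) = 519 + 0.55·134 = 592.7.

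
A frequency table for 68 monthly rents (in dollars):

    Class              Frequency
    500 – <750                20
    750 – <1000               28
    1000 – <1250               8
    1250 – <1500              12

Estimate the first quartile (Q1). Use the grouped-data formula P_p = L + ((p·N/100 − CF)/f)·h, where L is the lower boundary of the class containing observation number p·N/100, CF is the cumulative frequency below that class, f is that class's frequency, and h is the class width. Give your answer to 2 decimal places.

N = 68; target position k = 25/100 · 68 = 17.
Cumulative frequencies: 20, 48, 56, 68.
Observation 17 falls in the class 500 – <750.
L = 500, CF = 0, f = 20, h = 250.
P25 = 500 + ((17 − 0)/20)·250 = 500 + 212.5 = 712.5.

712.50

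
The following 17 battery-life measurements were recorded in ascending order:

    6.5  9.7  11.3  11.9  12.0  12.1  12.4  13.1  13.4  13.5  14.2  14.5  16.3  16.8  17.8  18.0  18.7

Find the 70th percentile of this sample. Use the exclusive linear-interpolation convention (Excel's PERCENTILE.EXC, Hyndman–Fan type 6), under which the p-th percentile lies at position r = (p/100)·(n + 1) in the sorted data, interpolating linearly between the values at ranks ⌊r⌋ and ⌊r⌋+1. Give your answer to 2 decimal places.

n = 17.
r = (70/100)·(17 + 1) = 12.6.
Rank 12 is 14.5 and rank 13 is 16.3.
Interpolate: 14.5 + 0.6·(16.3 − 14.5) = 14.5 + 0.6·1.8 = 15.58.

15.58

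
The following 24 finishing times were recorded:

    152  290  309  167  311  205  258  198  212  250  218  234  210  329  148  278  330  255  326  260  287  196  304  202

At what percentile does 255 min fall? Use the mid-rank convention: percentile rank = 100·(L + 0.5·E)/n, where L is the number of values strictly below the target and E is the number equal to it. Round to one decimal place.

Sorted: 148, 152, 167, 196, 198, 202, 205, 210, 212, 218, 234, 250, 255, 258, 260, 278, 287, 290, 304, 309, 311, 326, 329, 330.
Count below 255: L = 12; count equal: E = 1; n = 24.
Percentile rank = 100·(12 + 0.5·1)/24 = 100·12.5/24 = 52.08.

52.1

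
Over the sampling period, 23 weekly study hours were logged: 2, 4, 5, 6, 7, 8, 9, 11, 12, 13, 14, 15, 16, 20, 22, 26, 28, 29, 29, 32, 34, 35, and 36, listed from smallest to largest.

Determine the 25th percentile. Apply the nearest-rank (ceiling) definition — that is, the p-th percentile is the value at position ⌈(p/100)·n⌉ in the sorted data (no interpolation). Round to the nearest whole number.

n = 23.
Position = ⌈25/100 · 23⌉ = ⌈5.75⌉ = 6.
The value at rank 6 is 8.

8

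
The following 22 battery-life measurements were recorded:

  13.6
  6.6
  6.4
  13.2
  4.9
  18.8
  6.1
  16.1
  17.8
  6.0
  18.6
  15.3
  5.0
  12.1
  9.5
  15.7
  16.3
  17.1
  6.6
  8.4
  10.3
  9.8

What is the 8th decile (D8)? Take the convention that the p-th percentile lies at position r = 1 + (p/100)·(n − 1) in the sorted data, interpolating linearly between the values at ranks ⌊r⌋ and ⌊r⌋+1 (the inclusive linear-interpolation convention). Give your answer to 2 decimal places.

16.26

Sorted: 4.9, 5.0, 6.0, 6.1, 6.4, 6.6, 6.6, 8.4, 9.5, 9.8, 10.3, 12.1, 13.2, 13.6, 15.3, 15.7, 16.1, 16.3, 17.1, 17.8, 18.6, 18.8.
n = 22.
r = 1 + (80/100)·(22 − 1) = 1 + 16.8 = 17.8.
Rank 17 is 16.1 and rank 18 is 16.3.
Interpolate: 16.1 + 0.8·(16.3 − 16.1) = 16.1 + 0.8·0.2 = 16.26.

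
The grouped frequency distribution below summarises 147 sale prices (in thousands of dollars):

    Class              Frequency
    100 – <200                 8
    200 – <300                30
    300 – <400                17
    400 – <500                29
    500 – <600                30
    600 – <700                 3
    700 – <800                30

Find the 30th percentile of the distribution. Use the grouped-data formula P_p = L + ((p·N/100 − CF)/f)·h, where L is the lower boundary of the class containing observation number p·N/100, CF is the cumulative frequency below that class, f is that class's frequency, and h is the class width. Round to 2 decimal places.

N = 147; target position k = 30/100 · 147 = 44.1.
Cumulative frequencies: 8, 38, 55, 84, 114, 117, 147.
Observation 44.1 falls in the class 300 – <400.
L = 300, CF = 38, f = 17, h = 100.
P30 = 300 + ((44.1 − 38)/17)·100 = 300 + 35.8824 = 335.882.

335.88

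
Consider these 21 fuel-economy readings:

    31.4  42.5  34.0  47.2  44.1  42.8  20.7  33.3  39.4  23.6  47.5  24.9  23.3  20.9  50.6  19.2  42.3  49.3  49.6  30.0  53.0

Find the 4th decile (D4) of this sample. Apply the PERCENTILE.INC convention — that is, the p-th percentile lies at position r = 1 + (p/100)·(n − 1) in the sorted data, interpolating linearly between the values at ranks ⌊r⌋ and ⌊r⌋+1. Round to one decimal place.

Sorted: 19.2, 20.7, 20.9, 23.3, 23.6, 24.9, 30.0, 31.4, 33.3, 34.0, 39.4, 42.3, 42.5, 42.8, 44.1, 47.2, 47.5, 49.3, 49.6, 50.6, 53.0.
n = 21.
r = 1 + (40/100)·(21 − 1) = 1 + 8 = 9.
r is an integer, so P40 is the value at rank 9: 33.3.

33.3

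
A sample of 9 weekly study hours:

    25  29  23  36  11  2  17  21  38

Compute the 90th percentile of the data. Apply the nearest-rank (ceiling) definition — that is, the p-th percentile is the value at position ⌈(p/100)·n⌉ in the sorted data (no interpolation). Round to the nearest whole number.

38

Sorted: 2, 11, 17, 21, 23, 25, 29, 36, 38.
n = 9.
Position = ⌈90/100 · 9⌉ = ⌈8.1⌉ = 9.
The value at rank 9 is 38.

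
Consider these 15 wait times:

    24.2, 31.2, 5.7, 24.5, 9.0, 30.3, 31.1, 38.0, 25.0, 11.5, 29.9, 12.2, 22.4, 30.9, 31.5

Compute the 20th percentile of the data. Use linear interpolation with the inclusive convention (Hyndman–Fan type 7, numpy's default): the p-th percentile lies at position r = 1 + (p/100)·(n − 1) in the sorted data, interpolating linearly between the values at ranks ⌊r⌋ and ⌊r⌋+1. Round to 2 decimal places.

12.06

Sorted: 5.7, 9.0, 11.5, 12.2, 22.4, 24.2, 24.5, 25.0, 29.9, 30.3, 30.9, 31.1, 31.2, 31.5, 38.0.
n = 15.
r = 1 + (20/100)·(15 − 1) = 1 + 2.8 = 3.8.
Rank 3 is 11.5 and rank 4 is 12.2.
Interpolate: 11.5 + 0.8·(12.2 − 11.5) = 11.5 + 0.8·0.7 = 12.06.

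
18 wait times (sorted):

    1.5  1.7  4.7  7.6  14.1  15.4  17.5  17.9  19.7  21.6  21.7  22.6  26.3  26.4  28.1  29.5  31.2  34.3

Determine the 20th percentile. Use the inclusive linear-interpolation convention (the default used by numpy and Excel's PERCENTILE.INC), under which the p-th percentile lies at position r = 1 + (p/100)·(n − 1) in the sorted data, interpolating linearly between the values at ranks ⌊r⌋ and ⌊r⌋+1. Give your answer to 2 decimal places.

n = 18.
r = 1 + (20/100)·(18 − 1) = 1 + 3.4 = 4.4.
Rank 4 is 7.6 and rank 5 is 14.1.
Interpolate: 7.6 + 0.4·(14.1 − 7.6) = 7.6 + 0.4·6.5 = 10.2.

10.20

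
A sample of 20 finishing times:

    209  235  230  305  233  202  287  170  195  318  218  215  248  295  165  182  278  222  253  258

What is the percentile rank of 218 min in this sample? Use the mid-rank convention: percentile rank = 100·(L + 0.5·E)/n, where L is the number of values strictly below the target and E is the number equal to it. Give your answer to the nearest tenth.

Sorted: 165, 170, 182, 195, 202, 209, 215, 218, 222, 230, 233, 235, 248, 253, 258, 278, 287, 295, 305, 318.
Count below 218: L = 7; count equal: E = 1; n = 20.
Percentile rank = 100·(7 + 0.5·1)/20 = 100·7.5/20 = 37.5.

37.5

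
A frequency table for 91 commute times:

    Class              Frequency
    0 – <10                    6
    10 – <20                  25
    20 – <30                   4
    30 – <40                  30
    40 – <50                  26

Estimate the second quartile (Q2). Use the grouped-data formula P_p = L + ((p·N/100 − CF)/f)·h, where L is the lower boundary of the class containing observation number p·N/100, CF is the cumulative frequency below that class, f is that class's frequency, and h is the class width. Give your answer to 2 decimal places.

N = 91; target position k = 50/100 · 91 = 45.5.
Cumulative frequencies: 6, 31, 35, 65, 91.
Observation 45.5 falls in the class 30 – <40.
L = 30, CF = 35, f = 30, h = 10.
P50 = 30 + ((45.5 − 35)/30)·10 = 30 + 3.5 = 33.5.

33.50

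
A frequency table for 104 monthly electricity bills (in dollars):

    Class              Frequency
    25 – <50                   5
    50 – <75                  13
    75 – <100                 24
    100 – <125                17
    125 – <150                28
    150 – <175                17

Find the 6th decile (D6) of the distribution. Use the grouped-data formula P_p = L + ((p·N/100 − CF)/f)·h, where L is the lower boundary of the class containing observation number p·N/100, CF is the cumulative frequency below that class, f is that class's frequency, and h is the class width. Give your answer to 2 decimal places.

N = 104; target position k = 60/100 · 104 = 62.4.
Cumulative frequencies: 5, 18, 42, 59, 87, 104.
Observation 62.4 falls in the class 125 – <150.
L = 125, CF = 59, f = 28, h = 25.
P60 = 125 + ((62.4 − 59)/28)·25 = 125 + 3.03571 = 128.036.

128.04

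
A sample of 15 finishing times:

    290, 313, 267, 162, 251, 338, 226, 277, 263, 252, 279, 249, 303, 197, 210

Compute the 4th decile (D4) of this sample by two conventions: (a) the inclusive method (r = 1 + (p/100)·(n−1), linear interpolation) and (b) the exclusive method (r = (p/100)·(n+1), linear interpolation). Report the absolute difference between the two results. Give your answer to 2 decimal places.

0.20

Sorted: 162, 197, 210, 226, 249, 251, 252, 263, 267, 277, 279, 290, 303, 313, 338.
n = 15.
(a) r = 6.6; between ranks 6 (251) and 7 (252): 251.6.
(b) r = 6.4; between ranks 6 (251) and 7 (252): 251.4.
|251.6 − 251.4| = 0.2.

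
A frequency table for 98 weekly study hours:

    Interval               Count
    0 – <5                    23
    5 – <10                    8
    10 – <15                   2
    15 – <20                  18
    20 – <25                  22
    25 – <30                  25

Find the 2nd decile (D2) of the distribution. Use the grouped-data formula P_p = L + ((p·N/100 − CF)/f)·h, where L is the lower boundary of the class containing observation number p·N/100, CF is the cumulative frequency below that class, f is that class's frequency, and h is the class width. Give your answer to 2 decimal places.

4.26

N = 98; target position k = 20/100 · 98 = 19.6.
Cumulative frequencies: 23, 31, 33, 51, 73, 98.
Observation 19.6 falls in the class 0 – <5.
L = 0, CF = 0, f = 23, h = 5.
P20 = 0 + ((19.6 − 0)/23)·5 = 0 + 4.26087 = 4.26087.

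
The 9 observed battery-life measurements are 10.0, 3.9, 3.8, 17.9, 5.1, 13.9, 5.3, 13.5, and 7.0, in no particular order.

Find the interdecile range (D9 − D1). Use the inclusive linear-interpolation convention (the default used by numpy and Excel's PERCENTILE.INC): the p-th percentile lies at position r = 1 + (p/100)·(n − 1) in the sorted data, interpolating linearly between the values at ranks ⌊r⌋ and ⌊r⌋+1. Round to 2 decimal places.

Sorted: 3.8, 3.9, 5.1, 5.3, 7.0, 10.0, 13.5, 13.9, 17.9.
n = 9.
P10: r = 1.8; ranks 1–2 are 3.8, 3.9; interpolating gives 3.88.
P90: r = 8.2; ranks 8–9 are 13.9, 17.9; interpolating gives 14.7.
Difference: 14.7 − 3.88 = 10.82.

10.82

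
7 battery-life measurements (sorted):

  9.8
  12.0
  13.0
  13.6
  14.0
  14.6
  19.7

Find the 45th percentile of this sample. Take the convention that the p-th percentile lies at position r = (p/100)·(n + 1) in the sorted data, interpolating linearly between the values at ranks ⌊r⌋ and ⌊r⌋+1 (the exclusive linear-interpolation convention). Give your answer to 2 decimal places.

13.36

n = 7.
r = (45/100)·(7 + 1) = 3.6.
Rank 3 is 13.0 and rank 4 is 13.6.
Interpolate: 13.0 + 0.6·(13.6 − 13.0) = 13.0 + 0.6·0.6 = 13.36.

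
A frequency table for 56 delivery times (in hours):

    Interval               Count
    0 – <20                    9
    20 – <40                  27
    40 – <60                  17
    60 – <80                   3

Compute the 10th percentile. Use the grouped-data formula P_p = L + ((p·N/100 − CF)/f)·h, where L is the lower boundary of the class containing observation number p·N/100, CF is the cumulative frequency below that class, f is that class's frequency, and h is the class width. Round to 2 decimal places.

12.44

N = 56; target position k = 10/100 · 56 = 5.6.
Cumulative frequencies: 9, 36, 53, 56.
Observation 5.6 falls in the class 0 – <20.
L = 0, CF = 0, f = 9, h = 20.
P10 = 0 + ((5.6 − 0)/9)·20 = 0 + 12.4444 = 12.4444.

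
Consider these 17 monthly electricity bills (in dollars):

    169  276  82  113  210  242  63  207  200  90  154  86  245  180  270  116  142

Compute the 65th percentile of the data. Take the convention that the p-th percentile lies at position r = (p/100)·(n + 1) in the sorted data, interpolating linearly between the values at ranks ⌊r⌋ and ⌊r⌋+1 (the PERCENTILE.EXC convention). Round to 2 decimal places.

Sorted: 63, 82, 86, 90, 113, 116, 142, 154, 169, 180, 200, 207, 210, 242, 245, 270, 276.
n = 17.
r = (65/100)·(17 + 1) = 11.7.
Rank 11 is 200 and rank 12 is 207.
Interpolate: 200 + 0.7·(207 − 200) = 200 + 0.7·7 = 204.9.

204.90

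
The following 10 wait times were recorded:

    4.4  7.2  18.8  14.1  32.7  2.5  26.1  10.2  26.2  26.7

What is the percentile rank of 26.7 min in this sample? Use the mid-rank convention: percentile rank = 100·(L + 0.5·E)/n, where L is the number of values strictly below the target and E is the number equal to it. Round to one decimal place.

85.0

Sorted: 2.5, 4.4, 7.2, 10.2, 14.1, 18.8, 26.1, 26.2, 26.7, 32.7.
Count below 26.7: L = 8; count equal: E = 1; n = 10.
Percentile rank = 100·(8 + 0.5·1)/10 = 100·8.5/10 = 85.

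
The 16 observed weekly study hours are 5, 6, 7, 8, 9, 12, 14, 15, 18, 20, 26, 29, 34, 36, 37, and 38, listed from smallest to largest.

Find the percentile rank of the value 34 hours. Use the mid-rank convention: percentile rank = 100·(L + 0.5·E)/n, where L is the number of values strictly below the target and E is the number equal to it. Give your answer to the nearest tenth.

Count below 34: L = 12; count equal: E = 1; n = 16.
Percentile rank = 100·(12 + 0.5·1)/16 = 100·12.5/16 = 78.12.

78.1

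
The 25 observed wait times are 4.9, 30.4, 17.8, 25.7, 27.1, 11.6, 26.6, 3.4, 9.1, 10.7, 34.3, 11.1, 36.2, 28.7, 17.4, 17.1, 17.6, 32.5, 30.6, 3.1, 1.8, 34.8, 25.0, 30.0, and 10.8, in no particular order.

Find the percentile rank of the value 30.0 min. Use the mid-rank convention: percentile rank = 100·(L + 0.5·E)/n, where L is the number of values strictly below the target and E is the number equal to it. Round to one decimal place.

74.0

Sorted: 1.8, 3.1, 3.4, 4.9, 9.1, 10.7, 10.8, 11.1, 11.6, 17.1, 17.4, 17.6, 17.8, 25.0, 25.7, 26.6, 27.1, 28.7, 30.0, 30.4, 30.6, 32.5, 34.3, 34.8, 36.2.
Count below 30.0: L = 18; count equal: E = 1; n = 25.
Percentile rank = 100·(18 + 0.5·1)/25 = 100·18.5/25 = 74.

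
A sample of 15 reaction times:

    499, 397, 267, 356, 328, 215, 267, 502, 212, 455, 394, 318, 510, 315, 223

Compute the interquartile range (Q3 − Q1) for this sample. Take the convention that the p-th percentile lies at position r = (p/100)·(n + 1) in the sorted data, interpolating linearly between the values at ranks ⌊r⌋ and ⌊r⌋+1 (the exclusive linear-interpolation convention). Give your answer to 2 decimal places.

Sorted: 212, 215, 223, 267, 267, 315, 318, 328, 356, 394, 397, 455, 499, 502, 510.
n = 15.
P25: r = 4 (integer) → 267.
P75: r = 12 (integer) → 455.
Difference: 455 − 267 = 188.

188.00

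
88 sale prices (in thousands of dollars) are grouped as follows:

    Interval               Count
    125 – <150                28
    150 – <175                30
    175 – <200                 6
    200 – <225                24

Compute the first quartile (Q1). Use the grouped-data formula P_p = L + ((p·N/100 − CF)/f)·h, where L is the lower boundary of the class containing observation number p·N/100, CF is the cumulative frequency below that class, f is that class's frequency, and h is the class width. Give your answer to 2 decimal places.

144.64

N = 88; target position k = 25/100 · 88 = 22.
Cumulative frequencies: 28, 58, 64, 88.
Observation 22 falls in the class 125 – <150.
L = 125, CF = 0, f = 28, h = 25.
P25 = 125 + ((22 − 0)/28)·25 = 125 + 19.6429 = 144.643.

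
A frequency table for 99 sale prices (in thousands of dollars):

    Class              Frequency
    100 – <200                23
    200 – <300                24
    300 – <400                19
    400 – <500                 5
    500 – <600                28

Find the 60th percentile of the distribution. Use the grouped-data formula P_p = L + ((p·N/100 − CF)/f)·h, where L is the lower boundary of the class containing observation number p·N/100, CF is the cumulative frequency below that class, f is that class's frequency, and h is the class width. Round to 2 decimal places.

N = 99; target position k = 60/100 · 99 = 59.4.
Cumulative frequencies: 23, 47, 66, 71, 99.
Observation 59.4 falls in the class 300 – <400.
L = 300, CF = 47, f = 19, h = 100.
P60 = 300 + ((59.4 − 47)/19)·100 = 300 + 65.2632 = 365.263.

365.26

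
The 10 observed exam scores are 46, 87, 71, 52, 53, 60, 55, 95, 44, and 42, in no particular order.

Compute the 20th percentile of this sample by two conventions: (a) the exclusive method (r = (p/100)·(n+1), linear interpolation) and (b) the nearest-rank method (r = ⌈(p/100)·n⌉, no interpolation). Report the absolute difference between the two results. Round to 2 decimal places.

0.40

Sorted: 42, 44, 46, 52, 53, 55, 60, 71, 87, 95.
n = 10.
(a) r = 2.2; between ranks 2 (44) and 3 (46): 44.4.
(b) the nearest-rank method: rank 2 → 44.
|44.4 − 44| = 0.4.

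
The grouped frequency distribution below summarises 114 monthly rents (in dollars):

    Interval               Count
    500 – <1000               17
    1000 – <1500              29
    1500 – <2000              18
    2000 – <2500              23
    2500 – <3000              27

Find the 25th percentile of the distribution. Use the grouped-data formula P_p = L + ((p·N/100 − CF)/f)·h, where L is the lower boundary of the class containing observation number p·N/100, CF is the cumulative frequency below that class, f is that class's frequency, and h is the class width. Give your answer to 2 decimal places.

N = 114; target position k = 25/100 · 114 = 28.5.
Cumulative frequencies: 17, 46, 64, 87, 114.
Observation 28.5 falls in the class 1000 – <1500.
L = 1000, CF = 17, f = 29, h = 500.
P25 = 1000 + ((28.5 − 17)/29)·500 = 1000 + 198.276 = 1198.28.

1198.28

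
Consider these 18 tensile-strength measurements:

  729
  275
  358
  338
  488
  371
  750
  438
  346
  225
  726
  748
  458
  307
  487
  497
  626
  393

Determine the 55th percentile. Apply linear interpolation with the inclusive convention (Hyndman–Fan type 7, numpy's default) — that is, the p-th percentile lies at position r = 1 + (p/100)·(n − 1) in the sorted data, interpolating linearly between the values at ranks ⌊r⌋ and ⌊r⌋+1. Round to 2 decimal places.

Sorted: 225, 275, 307, 338, 346, 358, 371, 393, 438, 458, 487, 488, 497, 626, 726, 729, 748, 750.
n = 18.
r = 1 + (55/100)·(18 − 1) = 1 + 9.35 = 10.35.
Rank 10 is 458 and rank 11 is 487.
Interpolate: 458 + 0.35·(487 − 458) = 458 + 0.35·29 = 468.15.

468.15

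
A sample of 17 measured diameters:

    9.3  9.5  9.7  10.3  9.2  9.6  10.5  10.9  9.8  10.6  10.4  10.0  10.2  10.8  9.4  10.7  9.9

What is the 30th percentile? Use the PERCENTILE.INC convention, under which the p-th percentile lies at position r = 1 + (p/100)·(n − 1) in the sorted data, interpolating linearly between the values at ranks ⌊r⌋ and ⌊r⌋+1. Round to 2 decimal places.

9.68

Sorted: 9.2, 9.3, 9.4, 9.5, 9.6, 9.7, 9.8, 9.9, 10.0, 10.2, 10.3, 10.4, 10.5, 10.6, 10.7, 10.8, 10.9.
n = 17.
r = 1 + (30/100)·(17 − 1) = 1 + 4.8 = 5.8.
Rank 5 is 9.6 and rank 6 is 9.7.
Interpolate: 9.6 + 0.8·(9.7 − 9.6) = 9.6 + 0.8·0.1 = 9.68.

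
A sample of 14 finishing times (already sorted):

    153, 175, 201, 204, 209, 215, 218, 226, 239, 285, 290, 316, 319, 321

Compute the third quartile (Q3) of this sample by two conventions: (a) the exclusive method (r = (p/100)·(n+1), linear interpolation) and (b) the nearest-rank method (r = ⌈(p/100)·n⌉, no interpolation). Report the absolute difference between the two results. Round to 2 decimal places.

n = 14.
(a) r = 11.25; between ranks 11 (290) and 12 (316): 296.5.
(b) the nearest-rank method: rank 11 → 290.
|296.5 − 290| = 6.5.

6.50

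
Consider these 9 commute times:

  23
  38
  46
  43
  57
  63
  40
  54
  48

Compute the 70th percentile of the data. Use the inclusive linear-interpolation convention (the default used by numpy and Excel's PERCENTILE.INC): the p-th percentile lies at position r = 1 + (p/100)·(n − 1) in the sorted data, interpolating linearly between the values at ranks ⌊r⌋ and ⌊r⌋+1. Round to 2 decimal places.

Sorted: 23, 38, 40, 43, 46, 48, 54, 57, 63.
n = 9.
r = 1 + (70/100)·(9 − 1) = 1 + 5.6 = 6.6.
Rank 6 is 48 and rank 7 is 54.
Interpolate: 48 + 0.6·(54 − 48) = 48 + 0.6·6 = 51.6.

51.60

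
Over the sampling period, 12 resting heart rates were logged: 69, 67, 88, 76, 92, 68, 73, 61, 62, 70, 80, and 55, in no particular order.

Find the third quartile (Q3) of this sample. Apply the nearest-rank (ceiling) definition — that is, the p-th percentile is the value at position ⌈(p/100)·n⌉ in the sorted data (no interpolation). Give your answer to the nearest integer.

76

Sorted: 55, 61, 62, 67, 68, 69, 70, 73, 76, 80, 88, 92.
n = 12.
Position = ⌈75/100 · 12⌉ = ⌈9⌉ = 9.
The value at rank 9 is 76.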